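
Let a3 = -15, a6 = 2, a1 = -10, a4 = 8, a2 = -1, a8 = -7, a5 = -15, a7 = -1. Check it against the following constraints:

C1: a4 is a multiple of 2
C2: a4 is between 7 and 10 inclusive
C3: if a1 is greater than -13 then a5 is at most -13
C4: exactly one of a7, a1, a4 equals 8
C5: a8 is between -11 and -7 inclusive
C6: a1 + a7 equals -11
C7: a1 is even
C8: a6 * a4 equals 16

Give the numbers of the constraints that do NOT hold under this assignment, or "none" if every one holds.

C1: 8 / 2 = 4, so 2 divides 8 — satisfied.
C2: a4 = 8 lies in [7, 10] — satisfied.
C3: a1 = -10 > -13, so we need a5 ≤ -13; a5 = -15 ≤ -13 — satisfied.
C4: a7=-1, a1=-10, a4=8; 1 of them equals 8 — satisfied.
C5: a8 = -7 lies in [-11, -7] — satisfied.
C6: a1 + a7 = -10 + (-1) = -11 — satisfied.
C7: a1 = -10 is even — satisfied.
C8: a6 * a4 = 2 * 8 = 16 — satisfied.

All constraints are satisfied.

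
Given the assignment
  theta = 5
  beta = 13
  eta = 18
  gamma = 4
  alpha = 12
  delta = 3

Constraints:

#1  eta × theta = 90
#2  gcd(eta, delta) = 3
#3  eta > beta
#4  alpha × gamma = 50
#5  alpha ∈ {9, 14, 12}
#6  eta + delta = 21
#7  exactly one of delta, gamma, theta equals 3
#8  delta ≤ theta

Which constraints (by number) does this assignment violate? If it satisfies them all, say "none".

No — constraint 4 is not satisfied.

#1 eta × theta = 18 × 5 = 90  true
#2 gcd(18, 3) = 3  true
#3 eta = 18, beta = 13; 18 > 13  true
#4 alpha × gamma = 12 × 4 = 48, not 50  false
#5 alpha = 12 is in {9, 14, 12}  true
#6 eta + delta = 18 + 3 = 21  true
#7 delta=3, gamma=4, theta=5; 1 of them equals 3  true
#8 delta = 3, theta = 5; 3 ≤ 5  true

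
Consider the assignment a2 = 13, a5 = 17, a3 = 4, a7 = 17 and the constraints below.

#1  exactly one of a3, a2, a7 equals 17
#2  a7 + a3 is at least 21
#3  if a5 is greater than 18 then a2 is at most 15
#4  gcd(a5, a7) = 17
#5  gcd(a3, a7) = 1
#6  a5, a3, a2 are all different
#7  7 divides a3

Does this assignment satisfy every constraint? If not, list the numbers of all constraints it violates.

Constraint 7 is violated.

#1 a3=4, a2=13, a7=17; 1 of them equals 17  yes
#2 a7 + a3 = 17 + 4 = 21; 21 ≥ 21  yes
#3 a5 = 17, not > 18; antecedent false, conditional vacuously true  yes
#4 gcd(17, 17) = 17  yes
#5 gcd(4, 17) = 1  yes
#6 values 17, 4, 13 are pairwise distinct  yes
#7 4 = 7*0 + 4, so 7 does not divide 4  no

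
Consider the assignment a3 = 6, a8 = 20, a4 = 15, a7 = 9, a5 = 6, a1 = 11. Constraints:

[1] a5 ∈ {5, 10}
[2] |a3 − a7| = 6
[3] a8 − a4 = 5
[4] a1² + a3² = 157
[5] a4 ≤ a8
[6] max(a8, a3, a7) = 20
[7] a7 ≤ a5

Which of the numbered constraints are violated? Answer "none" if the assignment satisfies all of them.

Constraints 1, 2, and 7 do not hold.

[1] a5 = 6 is not in {5, 10} — violated.
[2] |6 − 9| = 3, not 6 — violated.
[3] a8 − a4 = 20 − 15 = 5 — OK.
[4] a1² + a3² = 11² + 6² = 121 + 36 = 157 — OK.
[5] a4 = 15, a8 = 20; 15 ≤ 20 — OK.
[6] max(20, 6, 9) = 20 — OK.
[7] a7 = 9, a5 = 6; 9 > 6 (want ≤) — violated.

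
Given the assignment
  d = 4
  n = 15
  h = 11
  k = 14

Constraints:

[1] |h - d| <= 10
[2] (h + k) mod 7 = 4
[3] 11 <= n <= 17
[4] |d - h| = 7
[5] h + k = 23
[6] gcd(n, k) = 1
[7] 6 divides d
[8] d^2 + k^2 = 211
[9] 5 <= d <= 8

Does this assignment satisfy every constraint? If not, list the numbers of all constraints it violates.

[1] |11 - 4| = 7; 7 ≤ 10 — holds.
[2] h + k = 25; 25 mod 7 = 4 — holds.
[3] n = 15 lies in [11, 17] — holds.
[4] |4 - 11| = 7 — holds.
[5] h + k = 11 + 14 = 25, not 23 — does not hold.
[6] gcd(15, 14) = 1 — holds.
[7] 4 = 6*0 + 4, so 6 does not divide 4 — does not hold.
[8] d^2 + k^2 = 4^2 + 14^2 = 16 + 196 = 212, not 211 — does not hold.
[9] d = 4 is outside [5, 8] — does not hold.

Constraints 5, 7, 8, 9 do not hold.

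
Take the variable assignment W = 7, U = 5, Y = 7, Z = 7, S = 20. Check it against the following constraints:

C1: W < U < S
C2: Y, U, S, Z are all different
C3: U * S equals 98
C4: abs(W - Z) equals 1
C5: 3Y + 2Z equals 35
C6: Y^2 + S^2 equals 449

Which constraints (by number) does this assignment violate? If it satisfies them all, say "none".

The assignment fails constraints 1, 2, 3, 4.

C1: values 7, 5, 20; W = 7 is not < U = 5  fails
C2: Y = Z = 7, not all different  fails
C3: U * S = 5 * 20 = 100, not 98  fails
C4: abs(7 - 7) = 0, not 1  fails
C5: 3Y + 2Z = 3(7) + 2(7) = 35  holds
C6: Y^2 + S^2 = 7^2 + 20^2 = 49 + 400 = 449  holds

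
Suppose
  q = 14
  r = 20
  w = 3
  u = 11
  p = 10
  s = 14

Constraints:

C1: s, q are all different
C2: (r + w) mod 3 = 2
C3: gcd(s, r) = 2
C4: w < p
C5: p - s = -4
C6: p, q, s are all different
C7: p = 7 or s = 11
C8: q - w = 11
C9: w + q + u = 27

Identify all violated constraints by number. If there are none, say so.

C1: s = q = 14, not all different — fails.
C2: r + w = 23; 23 mod 3 = 2 — holds.
C3: gcd(14, 20) = 2 — holds.
C4: w = 3, p = 10; 3 < 10 — holds.
C5: p - s = 10 - 14 = -4 — holds.
C6: q = s = 14, not all different — fails.
C7: p = 10 ≠ 7 and s = 14 ≠ 11; both disjuncts false — fails.
C8: q - w = 14 - 3 = 11 — holds.
C9: w + q + u = 3 + 14 + 11 = 28, not 27 — fails.

The assignment fails constraints 1, 6, 7, 9.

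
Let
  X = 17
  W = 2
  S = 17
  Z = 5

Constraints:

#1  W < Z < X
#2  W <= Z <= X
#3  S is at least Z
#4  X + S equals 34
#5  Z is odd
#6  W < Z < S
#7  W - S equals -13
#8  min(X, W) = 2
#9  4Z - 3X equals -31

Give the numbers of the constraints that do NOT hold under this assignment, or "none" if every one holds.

#1 values 2 < 5 < 17 — holds.
#2 values 2 <= 5 <= 17 — holds.
#3 S = 17, Z = 5; 17 ≥ 5 — holds.
#4 X + S = 17 + 17 = 34 — holds.
#5 Z = 5 is odd — holds.
#6 values 2 < 5 < 17 — holds.
#7 W - S = 2 - 17 = -15, not -13 — fails.
#8 min(17, 2) = 2 — holds.
#9 4Z - 3X = 4(5) - 3(17) = -31 — holds.

Violated: 7.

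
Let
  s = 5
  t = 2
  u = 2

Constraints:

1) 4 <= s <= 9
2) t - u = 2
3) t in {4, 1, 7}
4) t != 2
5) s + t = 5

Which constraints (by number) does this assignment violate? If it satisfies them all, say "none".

1) s = 5 lies in [4, 9] — satisfied.
2) t - u = 2 - 2 = 0, not 2 — violated.
3) t = 2 is not in {4, 1, 7} — violated.
4) t = 2, but 2 is required to differ — violated.
5) s + t = 5 + 2 = 7, not 5 — violated.

No — constraints 2, 3, 4, and 5 are not satisfied.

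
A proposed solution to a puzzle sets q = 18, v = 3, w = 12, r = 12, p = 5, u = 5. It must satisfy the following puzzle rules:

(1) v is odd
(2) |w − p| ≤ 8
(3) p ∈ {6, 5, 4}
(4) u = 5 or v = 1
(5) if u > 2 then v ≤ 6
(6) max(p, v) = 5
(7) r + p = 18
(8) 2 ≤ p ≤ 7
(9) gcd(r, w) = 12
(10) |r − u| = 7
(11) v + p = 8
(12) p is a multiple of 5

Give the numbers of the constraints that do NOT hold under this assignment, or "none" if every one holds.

(1) v = 3 is odd  OK
(2) |12 − 5| = 7; 7 ≤ 8  OK
(3) p = 5 is in {6, 5, 4}  OK
(4) u = 5 = 5 (first disjunct)  OK
(5) u = 5 > 2, so we need v ≤ 6; v = 3 ≤ 6  OK
(6) max(5, 3) = 5  OK
(7) r + p = 12 + 5 = 17, not 18  FAIL
(8) p = 5 lies in [2, 7]  OK
(9) gcd(12, 12) = 12  OK
(10) |12 − 5| = 7  OK
(11) v + p = 3 + 5 = 8  OK
(12) 5 / 5 = 1, so 5 divides 5  OK

Constraint 7 does not hold.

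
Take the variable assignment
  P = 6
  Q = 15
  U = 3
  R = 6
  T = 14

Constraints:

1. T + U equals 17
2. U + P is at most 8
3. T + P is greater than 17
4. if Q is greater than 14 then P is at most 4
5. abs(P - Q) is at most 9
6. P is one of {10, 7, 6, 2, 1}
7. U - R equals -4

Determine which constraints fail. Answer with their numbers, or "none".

Violated: 2, 4, and 7.

1. T + U = 14 + 3 = 17  true
2. U + P = 3 + 6 = 9; 9 > 8, bound 8 not met  false
3. T + P = 14 + 6 = 20; 20 > 17  true
4. Q = 15 > 14, so we need P ≤ 4; but P = 6 > 4  false
5. abs(6 - 15) = 9; 9 ≤ 9  true
6. P = 6 is in {10, 7, 6, 2, 1}  true
7. U - R = 3 - 6 = -3, not -4  false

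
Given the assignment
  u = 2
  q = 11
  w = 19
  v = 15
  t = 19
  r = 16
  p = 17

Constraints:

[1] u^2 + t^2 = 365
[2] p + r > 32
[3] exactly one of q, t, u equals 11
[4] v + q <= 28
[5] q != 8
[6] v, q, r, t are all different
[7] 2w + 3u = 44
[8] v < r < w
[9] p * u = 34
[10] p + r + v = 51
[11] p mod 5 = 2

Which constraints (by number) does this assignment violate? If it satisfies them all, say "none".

Constraint 10 is violated.

[1] u^2 + t^2 = 2^2 + 19^2 = 4 + 361 = 365  ✓
[2] p + r = 17 + 16 = 33; 33 > 32  ✓
[3] q=11, t=19, u=2; 1 of them equals 11  ✓
[4] v + q = 15 + 11 = 26; 26 ≤ 28  ✓
[5] q = 11, and 11 ≠ 8  ✓
[6] values 15, 11, 16, 19 are pairwise distinct  ✓
[7] 2w + 3u = 2(19) + 3(2) = 44  ✓
[8] values 15 < 16 < 19  ✓
[9] p * u = 17 * 2 = 34  ✓
[10] p + r + v = 17 + 16 + 15 = 48, not 51  ✗
[11] 17 mod 5 = 2  ✓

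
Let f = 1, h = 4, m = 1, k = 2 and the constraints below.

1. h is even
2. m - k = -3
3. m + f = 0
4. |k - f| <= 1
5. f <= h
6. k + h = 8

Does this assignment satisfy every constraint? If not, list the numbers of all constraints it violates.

The assignment fails constraints 2, 3, and 6.

1. h = 4 is even — holds.
2. m - k = 1 - 2 = -1, not -3 — does not hold.
3. m + f = 1 + 1 = 2, not 0 — does not hold.
4. |2 - 1| = 1; 1 ≤ 1 — holds.
5. f = 1, h = 4; 1 ≤ 4 — holds.
6. k + h = 2 + 4 = 6, not 8 — does not hold.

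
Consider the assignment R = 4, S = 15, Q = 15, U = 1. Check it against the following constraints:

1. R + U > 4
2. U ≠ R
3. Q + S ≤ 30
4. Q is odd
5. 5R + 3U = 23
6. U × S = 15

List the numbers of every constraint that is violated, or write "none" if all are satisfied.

1. R + U = 4 + 1 = 5; 5 > 4 — OK.
2. U = 1, R = 4; distinct — OK.
3. Q + S = 15 + 15 = 30; 30 ≤ 30 — OK.
4. Q = 15 is odd — OK.
5. 5R + 3U = 5(4) + 3(1) = 23 — OK.
6. U × S = 1 × 15 = 15 — OK.

No violations.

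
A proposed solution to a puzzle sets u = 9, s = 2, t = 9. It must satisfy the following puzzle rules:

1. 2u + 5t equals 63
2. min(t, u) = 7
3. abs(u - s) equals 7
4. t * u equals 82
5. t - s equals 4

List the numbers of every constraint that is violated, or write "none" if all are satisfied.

No — constraints 2, 4, 5 are not satisfied.

1. 2u + 5t = 2(9) + 5(9) = 63  OK
2. min(9, 9) = 9, not 7  FAIL
3. abs(9 - 2) = 7  OK
4. t * u = 9 * 9 = 81, not 82  FAIL
5. t - s = 9 - 2 = 7, not 4  FAIL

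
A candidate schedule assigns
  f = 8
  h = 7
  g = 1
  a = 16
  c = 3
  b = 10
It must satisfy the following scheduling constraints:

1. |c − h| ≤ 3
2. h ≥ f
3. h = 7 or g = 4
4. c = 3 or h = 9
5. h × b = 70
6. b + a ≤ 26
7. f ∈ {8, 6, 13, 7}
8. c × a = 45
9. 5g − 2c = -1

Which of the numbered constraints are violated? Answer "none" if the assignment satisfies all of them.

1. |3 − 7| = 4; 4 > 3, exceeds bound 3  ✗
2. h = 7, f = 8; 7 < 8 (want ≥)  ✗
3. h = 7 = 7 (first disjunct)  ✓
4. c = 3 = 3 (first disjunct)  ✓
5. h × b = 7 × 10 = 70  ✓
6. b + a = 10 + 16 = 26; 26 ≤ 26  ✓
7. f = 8 is in {8, 6, 13, 7}  ✓
8. c × a = 3 × 16 = 48, not 45  ✗
9. 5g − 2c = 5(1) − 2(3) = -1  ✓

No — constraints 1, 2, and 8 are not satisfied.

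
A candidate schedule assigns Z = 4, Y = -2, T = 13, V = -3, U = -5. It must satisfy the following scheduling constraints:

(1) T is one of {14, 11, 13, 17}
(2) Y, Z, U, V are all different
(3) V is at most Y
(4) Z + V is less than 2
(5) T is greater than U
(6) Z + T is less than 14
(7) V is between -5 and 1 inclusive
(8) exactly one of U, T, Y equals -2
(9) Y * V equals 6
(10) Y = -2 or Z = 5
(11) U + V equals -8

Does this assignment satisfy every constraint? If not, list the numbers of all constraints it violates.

The assignment fails constraint 6.

(1) T = 13 is in {14, 11, 13, 17} — OK.
(2) values -2, 4, -5, -3 are pairwise distinct — OK.
(3) V = -3, Y = -2; -3 ≤ -2 — OK.
(4) Z + V = 4 + (-3) = 1; 1 < 2 — OK.
(5) T = 13, U = -5; 13 > -5 — OK.
(6) Z + T = 4 + 13 = 17; 17 ≥ 14, bound 14 not met — violated.
(7) V = -3 lies in [-5, 1] — OK.
(8) U=-5, T=13, Y=-2; 1 of them equals -2 — OK.
(9) Y * V = -2 * (-3) = 6 — OK.
(10) Y = -2 = -2 (first disjunct) — OK.
(11) U + V = -5 + (-3) = -8 — OK.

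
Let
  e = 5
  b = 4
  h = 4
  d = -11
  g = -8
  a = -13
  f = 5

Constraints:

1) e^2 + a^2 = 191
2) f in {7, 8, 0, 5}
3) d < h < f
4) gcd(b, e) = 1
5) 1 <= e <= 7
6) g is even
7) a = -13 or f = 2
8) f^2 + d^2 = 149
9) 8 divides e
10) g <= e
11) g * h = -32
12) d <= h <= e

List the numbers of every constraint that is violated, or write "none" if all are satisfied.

Constraints 1, 8, and 9 are violated.

1) e^2 + a^2 = 5^2 + (-13)^2 = 25 + 169 = 194, not 191  FAIL
2) f = 5 is in {7, 8, 0, 5}  OK
3) values -11 < 4 < 5  OK
4) gcd(4, 5) = 1  OK
5) e = 5 lies in [1, 7]  OK
6) g = -8 is even  OK
7) a = -13 = -13 (first disjunct)  OK
8) f^2 + d^2 = 5^2 + (-11)^2 = 25 + 121 = 146, not 149  FAIL
9) 5 = 8*0 + 5, so 8 does not divide 5  FAIL
10) g = -8, e = 5; -8 ≤ 5  OK
11) g * h = -8 * 4 = -32  OK
12) values -11 <= 4 <= 5  OK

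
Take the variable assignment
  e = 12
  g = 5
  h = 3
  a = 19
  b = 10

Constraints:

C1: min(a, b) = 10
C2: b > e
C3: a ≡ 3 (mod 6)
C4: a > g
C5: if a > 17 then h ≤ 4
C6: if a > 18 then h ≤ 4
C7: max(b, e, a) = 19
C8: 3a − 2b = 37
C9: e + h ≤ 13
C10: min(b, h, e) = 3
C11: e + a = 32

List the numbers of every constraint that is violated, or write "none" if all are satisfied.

C1: min(19, 10) = 10  ✓
C2: b = 10, e = 12; 10 ≤ 12 (want >)  ✗
C3: 19 mod 6 = 1, not 3  ✗
C4: a = 19, g = 5; 19 > 5  ✓
C5: a = 19 > 17, so we need h ≤ 4; h = 3 ≤ 4  ✓
C6: a = 19 > 18, so we need h ≤ 4; h = 3 ≤ 4  ✓
C7: max(10, 12, 19) = 19  ✓
C8: 3a − 2b = 3(19) − 2(10) = 37  ✓
C9: e + h = 12 + 3 = 15; 15 > 13, bound 13 not met  ✗
C10: min(10, 3, 12) = 3  ✓
C11: e + a = 12 + 19 = 31, not 32  ✗

Constraints 2, 3, 9, and 11 do not hold.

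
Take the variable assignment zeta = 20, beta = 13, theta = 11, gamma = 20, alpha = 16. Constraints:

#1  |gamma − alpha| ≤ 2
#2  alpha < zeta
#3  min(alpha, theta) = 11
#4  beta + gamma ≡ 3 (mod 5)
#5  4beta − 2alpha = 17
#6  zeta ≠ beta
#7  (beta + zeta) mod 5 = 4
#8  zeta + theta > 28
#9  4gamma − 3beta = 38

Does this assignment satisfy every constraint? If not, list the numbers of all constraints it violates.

#1 |20 − 16| = 4; 4 > 2, exceeds bound 2 — violated.
#2 alpha = 16, zeta = 20; 16 < 20 — OK.
#3 min(16, 11) = 11 — OK.
#4 beta + gamma = 33; 33 mod 5 = 3 — OK.
#5 4beta − 2alpha = 4(13) − 2(16) = 20, not 17 — violated.
#6 zeta = 20, beta = 13; distinct — OK.
#7 beta + zeta = 33; 33 mod 5 = 3, not 4 — violated.
#8 zeta + theta = 20 + 11 = 31; 31 > 28 — OK.
#9 4gamma − 3beta = 4(20) − 3(13) = 41, not 38 — violated.

Constraints 1, 5, 7, and 9 do not hold.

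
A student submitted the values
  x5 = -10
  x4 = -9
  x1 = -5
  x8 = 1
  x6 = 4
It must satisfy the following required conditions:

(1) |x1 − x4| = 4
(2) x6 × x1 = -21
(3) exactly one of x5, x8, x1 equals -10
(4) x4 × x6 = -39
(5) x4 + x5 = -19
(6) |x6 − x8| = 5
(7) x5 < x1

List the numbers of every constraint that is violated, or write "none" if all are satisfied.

Constraints 2, 4, 6 are violated.

(1) |-5 − (-9)| = 4  true
(2) x6 × x1 = 4 × (-5) = -20, not -21  false
(3) x5=-10, x8=1, x1=-5; 1 of them equals -10  true
(4) x4 × x6 = -9 × 4 = -36, not -39  false
(5) x4 + x5 = -9 + (-10) = -19  true
(6) |4 − 1| = 3, not 5  false
(7) x5 = -10, x1 = -5; -10 < -5  true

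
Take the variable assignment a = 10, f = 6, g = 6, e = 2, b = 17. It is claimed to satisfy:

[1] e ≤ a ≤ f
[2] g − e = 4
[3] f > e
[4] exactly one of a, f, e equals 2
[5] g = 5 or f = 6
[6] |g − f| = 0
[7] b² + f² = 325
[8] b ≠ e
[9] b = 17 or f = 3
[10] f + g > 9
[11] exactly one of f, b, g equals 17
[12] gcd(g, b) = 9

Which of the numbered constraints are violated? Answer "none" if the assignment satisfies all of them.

Violated: 1, 12.

[1] values 2, 10, 6; a = 10 is not ≤ f = 6  FAIL
[2] g − e = 6 − 2 = 4  OK
[3] f = 6, e = 2; 6 > 2  OK
[4] a=10, f=6, e=2; 1 of them equals 2  OK
[5] g = 6 ≠ 5, but f = 6 = 6 (second disjunct)  OK
[6] |6 − 6| = 0  OK
[7] b² + f² = 17² + 6² = 289 + 36 = 325  OK
[8] b = 17, e = 2; distinct  OK
[9] b = 17 = 17 (first disjunct)  OK
[10] f + g = 6 + 6 = 12; 12 > 9  OK
[11] f=6, b=17, g=6; 1 of them equals 17  OK
[12] gcd(6, 17) = 1, not 9  FAIL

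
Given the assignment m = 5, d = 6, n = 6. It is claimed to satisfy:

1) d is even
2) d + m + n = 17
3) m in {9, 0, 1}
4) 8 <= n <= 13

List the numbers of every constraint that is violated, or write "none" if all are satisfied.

1) d = 6 is even — satisfied.
2) d + m + n = 6 + 5 + 6 = 17 — satisfied.
3) m = 5 is not in {9, 0, 1} — violated.
4) n = 6 is outside [8, 13] — violated.

Constraints 3, 4 do not hold.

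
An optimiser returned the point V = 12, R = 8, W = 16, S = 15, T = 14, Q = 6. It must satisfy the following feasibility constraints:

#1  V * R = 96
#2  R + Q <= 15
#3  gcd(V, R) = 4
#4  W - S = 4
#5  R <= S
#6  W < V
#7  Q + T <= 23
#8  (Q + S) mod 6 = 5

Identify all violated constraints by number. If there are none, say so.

The assignment fails constraints 4, 6, 8.

#1 V * R = 12 * 8 = 96  ✓
#2 R + Q = 8 + 6 = 14; 14 ≤ 15  ✓
#3 gcd(12, 8) = 4  ✓
#4 W - S = 16 - 15 = 1, not 4  ✗
#5 R = 8, S = 15; 8 ≤ 15  ✓
#6 W = 16, V = 12; 16 ≥ 12 (want <)  ✗
#7 Q + T = 6 + 14 = 20; 20 ≤ 23  ✓
#8 Q + S = 21; 21 mod 6 = 3, not 5  ✗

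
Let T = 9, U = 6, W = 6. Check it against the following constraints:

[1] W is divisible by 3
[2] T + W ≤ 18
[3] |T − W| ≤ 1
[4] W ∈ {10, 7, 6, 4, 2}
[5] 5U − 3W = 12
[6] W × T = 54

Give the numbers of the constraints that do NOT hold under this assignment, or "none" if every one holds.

Violated: 3.

[1] 6 / 3 = 2, so 3 divides 6 — OK.
[2] T + W = 9 + 6 = 15; 15 ≤ 18 — OK.
[3] |9 − 6| = 3; 3 > 1, exceeds bound 1 — violated.
[4] W = 6 is in {10, 7, 6, 4, 2} — OK.
[5] 5U − 3W = 5(6) − 3(6) = 12 — OK.
[6] W × T = 6 × 9 = 54 — OK.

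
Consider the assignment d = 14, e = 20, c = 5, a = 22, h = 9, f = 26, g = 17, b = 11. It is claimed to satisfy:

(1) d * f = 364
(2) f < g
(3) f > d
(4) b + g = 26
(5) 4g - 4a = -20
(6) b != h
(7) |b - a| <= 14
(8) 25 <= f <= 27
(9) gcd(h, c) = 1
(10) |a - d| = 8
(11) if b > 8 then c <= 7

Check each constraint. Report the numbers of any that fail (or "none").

The assignment fails constraints 2 and 4.

(1) d * f = 14 * 26 = 364 — holds.
(2) f = 26, g = 17; 26 ≥ 17 (want <) — does not hold.
(3) f = 26, d = 14; 26 > 14 — holds.
(4) b + g = 11 + 17 = 28, not 26 — does not hold.
(5) 4g - 4a = 4(17) - 4(22) = -20 — holds.
(6) b = 11, h = 9; distinct — holds.
(7) |11 - 22| = 11; 11 ≤ 14 — holds.
(8) f = 26 lies in [25, 27] — holds.
(9) gcd(9, 5) = 1 — holds.
(10) |22 - 14| = 8 — holds.
(11) b = 11 > 8, so we need c ≤ 7; c = 5 ≤ 7 — holds.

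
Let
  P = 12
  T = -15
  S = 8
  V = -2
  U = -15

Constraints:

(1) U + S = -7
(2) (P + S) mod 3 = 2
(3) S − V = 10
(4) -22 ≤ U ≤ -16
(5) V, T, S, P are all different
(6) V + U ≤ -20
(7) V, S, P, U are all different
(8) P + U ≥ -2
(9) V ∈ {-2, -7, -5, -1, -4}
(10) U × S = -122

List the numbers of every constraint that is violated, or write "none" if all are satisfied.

(1) U + S = -15 + 8 = -7  OK
(2) P + S = 20; 20 mod 3 = 2  OK
(3) S − V = 8 − (-2) = 10  OK
(4) U = -15 is outside [-22, -16]  FAIL
(5) values -2, -15, 8, 12 are pairwise distinct  OK
(6) V + U = -2 + (-15) = -17; -17 > -20, bound -20 not met  FAIL
(7) values -2, 8, 12, -15 are pairwise distinct  OK
(8) P + U = 12 + (-15) = -3; -3 < -2, bound -2 not met  FAIL
(9) V = -2 is in {-2, -7, -5, -1, -4}  OK
(10) U × S = -15 × 8 = -120, not -122  FAIL

Violated: 4, 6, 8, 10.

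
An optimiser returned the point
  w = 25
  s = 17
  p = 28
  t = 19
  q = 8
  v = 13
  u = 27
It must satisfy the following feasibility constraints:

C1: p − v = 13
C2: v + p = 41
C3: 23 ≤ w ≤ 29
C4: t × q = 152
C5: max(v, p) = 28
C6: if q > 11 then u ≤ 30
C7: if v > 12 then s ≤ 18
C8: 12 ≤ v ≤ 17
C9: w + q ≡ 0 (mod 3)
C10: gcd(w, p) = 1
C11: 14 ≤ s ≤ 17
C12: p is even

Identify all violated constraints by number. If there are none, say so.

C1: p − v = 28 − 13 = 15, not 13 — violated.
C2: v + p = 13 + 28 = 41 — satisfied.
C3: w = 25 lies in [23, 29] — satisfied.
C4: t × q = 19 × 8 = 152 — satisfied.
C5: max(13, 28) = 28 — satisfied.
C6: q = 8, not > 11; antecedent false, conditional vacuously true — satisfied.
C7: v = 13 > 12, so we need s ≤ 18; s = 17 ≤ 18 — satisfied.
C8: v = 13 lies in [12, 17] — satisfied.
C9: w + q = 33; 33 mod 3 = 0 — satisfied.
C10: gcd(25, 28) = 1 — satisfied.
C11: s = 17 lies in [14, 17] — satisfied.
C12: p = 28 is even — satisfied.

Constraint 1 is violated.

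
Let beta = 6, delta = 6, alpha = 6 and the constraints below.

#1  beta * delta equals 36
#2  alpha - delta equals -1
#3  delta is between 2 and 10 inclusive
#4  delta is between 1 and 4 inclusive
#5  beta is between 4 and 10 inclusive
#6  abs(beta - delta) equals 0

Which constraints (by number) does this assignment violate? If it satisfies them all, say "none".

No — constraints 2, 4 are not satisfied.

#1 beta * delta = 6 * 6 = 36  OK
#2 alpha - delta = 6 - 6 = 0, not -1  FAIL
#3 delta = 6 lies in [2, 10]  OK
#4 delta = 6 is outside [1, 4]  FAIL
#5 beta = 6 lies in [4, 10]  OK
#6 abs(6 - 6) = 0  OK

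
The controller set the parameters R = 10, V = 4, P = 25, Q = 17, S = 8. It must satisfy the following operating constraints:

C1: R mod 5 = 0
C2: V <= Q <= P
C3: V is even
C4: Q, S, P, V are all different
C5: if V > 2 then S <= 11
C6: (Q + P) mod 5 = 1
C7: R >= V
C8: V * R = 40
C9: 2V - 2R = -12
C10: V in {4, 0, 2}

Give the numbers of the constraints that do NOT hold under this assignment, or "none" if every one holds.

The assignment fails constraint 6.

C1: 10 mod 5 = 0 — OK.
C2: values 4 <= 17 <= 25 — OK.
C3: V = 4 is even — OK.
C4: values 17, 8, 25, 4 are pairwise distinct — OK.
C5: V = 4 > 2, so we need S ≤ 11; S = 8 ≤ 11 — OK.
C6: Q + P = 42; 42 mod 5 = 2, not 1 — violated.
C7: R = 10, V = 4; 10 ≥ 4 — OK.
C8: V * R = 4 * 10 = 40 — OK.
C9: 2V - 2R = 2(4) - 2(10) = -12 — OK.
C10: V = 4 is in {4, 0, 2} — OK.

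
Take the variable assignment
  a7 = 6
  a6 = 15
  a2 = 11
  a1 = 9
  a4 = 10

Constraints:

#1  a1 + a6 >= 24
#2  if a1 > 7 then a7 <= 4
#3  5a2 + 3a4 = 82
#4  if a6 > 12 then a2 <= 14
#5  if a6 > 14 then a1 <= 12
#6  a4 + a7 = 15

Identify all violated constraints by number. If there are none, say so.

Constraints 2, 3, 6 are violated.

#1 a1 + a6 = 9 + 15 = 24; 24 ≥ 24  OK
#2 a1 = 9 > 7, so we need a7 ≤ 4; but a7 = 6 > 4  FAIL
#3 5a2 + 3a4 = 5(11) + 3(10) = 85, not 82  FAIL
#4 a6 = 15 > 12, so we need a2 ≤ 14; a2 = 11 ≤ 14  OK
#5 a6 = 15 > 14, so we need a1 ≤ 12; a1 = 9 ≤ 12  OK
#6 a4 + a7 = 10 + 6 = 16, not 15  FAIL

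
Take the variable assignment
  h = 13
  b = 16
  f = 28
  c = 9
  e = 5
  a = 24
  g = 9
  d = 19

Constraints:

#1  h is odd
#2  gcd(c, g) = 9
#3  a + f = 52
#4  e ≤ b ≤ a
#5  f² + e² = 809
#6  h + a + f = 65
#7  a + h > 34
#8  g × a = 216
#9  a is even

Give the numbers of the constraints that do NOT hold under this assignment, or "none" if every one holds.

No violations.

#1 h = 13 is odd — OK.
#2 gcd(9, 9) = 9 — OK.
#3 a + f = 24 + 28 = 52 — OK.
#4 values 5 ≤ 16 ≤ 24 — OK.
#5 f² + e² = 28² + 5² = 784 + 25 = 809 — OK.
#6 h + a + f = 13 + 24 + 28 = 65 — OK.
#7 a + h = 24 + 13 = 37; 37 > 34 — OK.
#8 g × a = 9 × 24 = 216 — OK.
#9 a = 24 is even — OK.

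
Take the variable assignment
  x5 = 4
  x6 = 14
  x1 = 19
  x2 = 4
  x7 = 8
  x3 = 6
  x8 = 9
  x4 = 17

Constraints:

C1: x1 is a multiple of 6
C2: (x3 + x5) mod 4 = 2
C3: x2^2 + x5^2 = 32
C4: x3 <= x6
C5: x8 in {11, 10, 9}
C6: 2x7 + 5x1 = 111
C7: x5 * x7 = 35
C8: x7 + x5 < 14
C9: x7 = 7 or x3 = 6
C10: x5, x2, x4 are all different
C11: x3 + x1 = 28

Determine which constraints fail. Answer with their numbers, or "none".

No — constraints 1, 7, 10, and 11 are not satisfied.

C1: 19 = 6*3 + 1, so 6 does not divide 19  FAIL
C2: x3 + x5 = 10; 10 mod 4 = 2  OK
C3: x2^2 + x5^2 = 4^2 + 4^2 = 16 + 16 = 32  OK
C4: x3 = 6, x6 = 14; 6 ≤ 14  OK
C5: x8 = 9 is in {11, 10, 9}  OK
C6: 2x7 + 5x1 = 2(8) + 5(19) = 111  OK
C7: x5 * x7 = 4 * 8 = 32, not 35  FAIL
C8: x7 + x5 = 8 + 4 = 12; 12 < 14  OK
C9: x7 = 8 ≠ 7, but x3 = 6 = 6 (second disjunct)  OK
C10: x5 = x2 = 4, not all different  FAIL
C11: x3 + x1 = 6 + 19 = 25, not 28  FAIL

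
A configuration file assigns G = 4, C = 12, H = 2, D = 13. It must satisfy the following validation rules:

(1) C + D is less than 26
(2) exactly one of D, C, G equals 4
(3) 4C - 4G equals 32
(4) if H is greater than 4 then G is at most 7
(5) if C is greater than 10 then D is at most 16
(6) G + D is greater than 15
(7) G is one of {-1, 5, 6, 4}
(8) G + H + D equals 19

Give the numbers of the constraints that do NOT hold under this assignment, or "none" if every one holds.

(1) C + D = 12 + 13 = 25; 25 < 26  holds
(2) D=13, C=12, G=4; 1 of them equals 4  holds
(3) 4C - 4G = 4(12) - 4(4) = 32  holds
(4) H = 2, not > 4; antecedent false, conditional vacuously true  holds
(5) C = 12 > 10, so we need D ≤ 16; D = 13 ≤ 16  holds
(6) G + D = 4 + 13 = 17; 17 > 15  holds
(7) G = 4 is in {-1, 5, 6, 4}  holds
(8) G + H + D = 4 + 2 + 13 = 19  holds

None — every constraint holds.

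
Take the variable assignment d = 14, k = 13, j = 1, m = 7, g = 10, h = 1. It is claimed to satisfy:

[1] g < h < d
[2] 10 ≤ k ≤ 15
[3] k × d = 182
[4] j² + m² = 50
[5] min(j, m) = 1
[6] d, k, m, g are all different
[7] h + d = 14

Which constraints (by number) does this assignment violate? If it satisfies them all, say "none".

[1] values 10, 1, 14; g = 10 is not < h = 1 — violated.
[2] k = 13 lies in [10, 15] — satisfied.
[3] k × d = 13 × 14 = 182 — satisfied.
[4] j² + m² = 1² + 7² = 1 + 49 = 50 — satisfied.
[5] min(1, 7) = 1 — satisfied.
[6] values 14, 13, 7, 10 are pairwise distinct — satisfied.
[7] h + d = 1 + 14 = 15, not 14 — violated.

Constraints 1 and 7 are violated.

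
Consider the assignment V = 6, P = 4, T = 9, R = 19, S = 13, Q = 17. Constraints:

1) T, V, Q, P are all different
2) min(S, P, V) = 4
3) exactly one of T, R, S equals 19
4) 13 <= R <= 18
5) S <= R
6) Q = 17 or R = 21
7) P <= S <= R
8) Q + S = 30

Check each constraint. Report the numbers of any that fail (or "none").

The assignment fails constraint 4.

1) values 9, 6, 17, 4 are pairwise distinct — holds.
2) min(13, 4, 6) = 4 — holds.
3) T=9, R=19, S=13; 1 of them equals 19 — holds.
4) R = 19 is outside [13, 18] — does not hold.
5) S = 13, R = 19; 13 ≤ 19 — holds.
6) Q = 17 = 17 (first disjunct) — holds.
7) values 4 <= 13 <= 19 — holds.
8) Q + S = 17 + 13 = 30 — holds.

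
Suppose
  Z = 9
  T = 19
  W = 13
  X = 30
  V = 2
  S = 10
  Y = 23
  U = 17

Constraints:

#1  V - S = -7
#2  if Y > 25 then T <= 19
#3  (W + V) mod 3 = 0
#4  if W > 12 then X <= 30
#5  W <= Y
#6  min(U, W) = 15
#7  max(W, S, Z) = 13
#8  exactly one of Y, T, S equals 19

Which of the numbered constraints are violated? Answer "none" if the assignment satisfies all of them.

#1 V - S = 2 - 10 = -8, not -7 — violated.
#2 Y = 23, not > 25; antecedent false, conditional vacuously true — OK.
#3 W + V = 15; 15 mod 3 = 0 — OK.
#4 W = 13 > 12, so we need X ≤ 30; X = 30 ≤ 30 — OK.
#5 W = 13, Y = 23; 13 ≤ 23 — OK.
#6 min(17, 13) = 13, not 15 — violated.
#7 max(13, 10, 9) = 13 — OK.
#8 Y=23, T=19, S=10; 1 of them equals 19 — OK.

Violated: 1 and 6.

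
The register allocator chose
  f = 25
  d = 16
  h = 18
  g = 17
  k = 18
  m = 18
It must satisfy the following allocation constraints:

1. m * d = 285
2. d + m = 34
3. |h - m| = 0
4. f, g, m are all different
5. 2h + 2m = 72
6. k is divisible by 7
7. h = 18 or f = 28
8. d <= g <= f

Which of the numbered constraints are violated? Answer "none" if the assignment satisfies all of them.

Constraints 1 and 6 are violated.

1. m * d = 18 * 16 = 288, not 285 — fails.
2. d + m = 16 + 18 = 34 — holds.
3. |18 - 18| = 0 — holds.
4. values 25, 17, 18 are pairwise distinct — holds.
5. 2h + 2m = 2(18) + 2(18) = 72 — holds.
6. 18 = 7*2 + 4, so 7 does not divide 18 — fails.
7. h = 18 = 18 (first disjunct) — holds.
8. values 16 <= 17 <= 25 — holds.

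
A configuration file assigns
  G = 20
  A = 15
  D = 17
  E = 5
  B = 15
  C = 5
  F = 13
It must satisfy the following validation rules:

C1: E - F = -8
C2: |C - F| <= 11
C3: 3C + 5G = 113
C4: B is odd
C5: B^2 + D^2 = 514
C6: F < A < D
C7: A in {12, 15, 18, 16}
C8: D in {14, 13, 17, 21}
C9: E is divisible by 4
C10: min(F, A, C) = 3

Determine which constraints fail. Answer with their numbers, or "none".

C1: E - F = 5 - 13 = -8  ✔
C2: |5 - 13| = 8; 8 ≤ 11  ✔
C3: 3C + 5G = 3(5) + 5(20) = 115, not 113  ✘
C4: B = 15 is odd  ✔
C5: B^2 + D^2 = 15^2 + 17^2 = 225 + 289 = 514  ✔
C6: values 13 < 15 < 17  ✔
C7: A = 15 is in {12, 15, 18, 16}  ✔
C8: D = 17 is in {14, 13, 17, 21}  ✔
C9: 5 = 4*1 + 1, so 4 does not divide 5  ✘
C10: min(13, 15, 5) = 5, not 3  ✘

Constraints 3, 9, and 10 do not hold.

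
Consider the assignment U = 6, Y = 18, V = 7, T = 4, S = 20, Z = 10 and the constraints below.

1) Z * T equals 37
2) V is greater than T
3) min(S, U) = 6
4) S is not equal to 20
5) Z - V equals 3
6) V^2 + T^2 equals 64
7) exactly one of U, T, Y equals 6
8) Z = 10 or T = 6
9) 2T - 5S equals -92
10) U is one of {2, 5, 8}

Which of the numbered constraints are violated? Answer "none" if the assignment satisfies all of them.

Constraints 1, 4, 6, and 10 are violated.

1) Z * T = 10 * 4 = 40, not 37 — violated.
2) V = 7, T = 4; 7 > 4 — OK.
3) min(20, 6) = 6 — OK.
4) S = 20, but 20 is required to differ — violated.
5) Z - V = 10 - 7 = 3 — OK.
6) V^2 + T^2 = 7^2 + 4^2 = 49 + 16 = 65, not 64 — violated.
7) U=6, T=4, Y=18; 1 of them equals 6 — OK.
8) Z = 10 = 10 (first disjunct) — OK.
9) 2T - 5S = 2(4) - 5(20) = -92 — OK.
10) U = 6 is not in {2, 5, 8} — violated.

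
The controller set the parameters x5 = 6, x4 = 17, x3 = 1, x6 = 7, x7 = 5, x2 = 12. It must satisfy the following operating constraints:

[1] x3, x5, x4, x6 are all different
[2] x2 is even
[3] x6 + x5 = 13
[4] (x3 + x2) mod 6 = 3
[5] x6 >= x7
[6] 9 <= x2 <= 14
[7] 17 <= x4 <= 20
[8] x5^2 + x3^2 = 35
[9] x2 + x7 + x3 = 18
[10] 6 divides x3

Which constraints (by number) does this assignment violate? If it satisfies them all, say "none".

No — constraints 4, 8, 10 are not satisfied.

[1] values 1, 6, 17, 7 are pairwise distinct — OK.
[2] x2 = 12 is even — OK.
[3] x6 + x5 = 7 + 6 = 13 — OK.
[4] x3 + x2 = 13; 13 mod 6 = 1, not 3 — violated.
[5] x6 = 7, x7 = 5; 7 ≥ 5 — OK.
[6] x2 = 12 lies in [9, 14] — OK.
[7] x4 = 17 lies in [17, 20] — OK.
[8] x5^2 + x3^2 = 6^2 + 1^2 = 36 + 1 = 37, not 35 — violated.
[9] x2 + x7 + x3 = 12 + 5 + 1 = 18 — OK.
[10] 1 = 6*0 + 1, so 6 does not divide 1 — violated.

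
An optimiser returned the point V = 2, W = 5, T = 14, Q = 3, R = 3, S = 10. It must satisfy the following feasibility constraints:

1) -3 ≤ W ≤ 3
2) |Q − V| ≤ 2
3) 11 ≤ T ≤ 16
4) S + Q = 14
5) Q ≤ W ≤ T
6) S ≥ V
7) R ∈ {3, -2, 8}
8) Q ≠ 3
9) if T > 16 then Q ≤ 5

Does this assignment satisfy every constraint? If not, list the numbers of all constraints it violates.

1) W = 5 is outside [-3, 3] — does not hold.
2) |3 − 2| = 1; 1 ≤ 2 — holds.
3) T = 14 lies in [11, 16] — holds.
4) S + Q = 10 + 3 = 13, not 14 — does not hold.
5) values 3 ≤ 5 ≤ 14 — holds.
6) S = 10, V = 2; 10 ≥ 2 — holds.
7) R = 3 is in {3, -2, 8} — holds.
8) Q = 3, but 3 is required to differ — does not hold.
9) T = 14, not > 16; antecedent false, conditional vacuously true — holds.

Constraints 1, 4, 8 do not hold.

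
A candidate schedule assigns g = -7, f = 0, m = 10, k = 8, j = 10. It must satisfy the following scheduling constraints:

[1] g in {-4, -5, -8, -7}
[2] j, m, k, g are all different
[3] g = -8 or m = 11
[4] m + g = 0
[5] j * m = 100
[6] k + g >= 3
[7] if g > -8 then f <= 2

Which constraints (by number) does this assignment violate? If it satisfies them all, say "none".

[1] g = -7 is in {-4, -5, -8, -7} — OK.
[2] j = m = 10, not all different — violated.
[3] g = -7 ≠ -8 and m = 10 ≠ 11; both disjuncts false — violated.
[4] m + g = 10 + (-7) = 3, not 0 — violated.
[5] j * m = 10 * 10 = 100 — OK.
[6] k + g = 8 + (-7) = 1; 1 < 3, bound 3 not met — violated.
[7] g = -7 > -8, so we need f ≤ 2; f = 0 ≤ 2 — OK.

The assignment fails constraints 2, 3, 4, 6.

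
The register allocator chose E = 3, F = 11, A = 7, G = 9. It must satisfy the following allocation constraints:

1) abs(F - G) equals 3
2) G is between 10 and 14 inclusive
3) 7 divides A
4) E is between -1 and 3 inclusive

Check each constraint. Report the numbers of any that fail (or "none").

1) abs(11 - 9) = 2, not 3 — fails.
2) G = 9 is outside [10, 14] — fails.
3) 7 / 7 = 1, so 7 divides 7 — holds.
4) E = 3 lies in [-1, 3] — holds.

The assignment fails constraints 1, 2.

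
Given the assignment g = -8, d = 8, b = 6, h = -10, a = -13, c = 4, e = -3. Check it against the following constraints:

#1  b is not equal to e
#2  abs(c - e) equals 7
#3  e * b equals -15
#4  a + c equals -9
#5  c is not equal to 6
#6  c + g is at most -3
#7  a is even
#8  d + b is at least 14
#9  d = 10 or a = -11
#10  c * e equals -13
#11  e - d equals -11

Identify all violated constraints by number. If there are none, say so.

#1 b = 6, e = -3; distinct  ✔
#2 abs(4 - (-3)) = 7  ✔
#3 e * b = -3 * 6 = -18, not -15  ✘
#4 a + c = -13 + 4 = -9  ✔
#5 c = 4, and 4 ≠ 6  ✔
#6 c + g = 4 + (-8) = -4; -4 ≤ -3  ✔
#7 a = -13 is odd  ✘
#8 d + b = 8 + 6 = 14; 14 ≥ 14  ✔
#9 d = 8 ≠ 10 and a = -13 ≠ -11; both disjuncts false  ✘
#10 c * e = 4 * (-3) = -12, not -13  ✘
#11 e - d = -3 - 8 = -11  ✔

The assignment fails constraints 3, 7, 9, and 10.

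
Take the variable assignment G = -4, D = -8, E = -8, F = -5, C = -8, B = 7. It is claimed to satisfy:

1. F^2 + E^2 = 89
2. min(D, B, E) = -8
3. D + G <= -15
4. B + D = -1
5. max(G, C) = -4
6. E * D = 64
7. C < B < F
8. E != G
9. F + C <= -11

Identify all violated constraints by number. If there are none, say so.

1. F^2 + E^2 = (-5)^2 + (-8)^2 = 25 + 64 = 89  yes
2. min(-8, 7, -8) = -8  yes
3. D + G = -8 + (-4) = -12; -12 > -15, bound -15 not met  no
4. B + D = 7 + (-8) = -1  yes
5. max(-4, -8) = -4  yes
6. E * D = -8 * (-8) = 64  yes
7. values -8, 7, -5; B = 7 is not < F = -5  no
8. E = -8, G = -4; distinct  yes
9. F + C = -5 + (-8) = -13; -13 ≤ -11  yes

No — constraints 3, 7 are not satisfied.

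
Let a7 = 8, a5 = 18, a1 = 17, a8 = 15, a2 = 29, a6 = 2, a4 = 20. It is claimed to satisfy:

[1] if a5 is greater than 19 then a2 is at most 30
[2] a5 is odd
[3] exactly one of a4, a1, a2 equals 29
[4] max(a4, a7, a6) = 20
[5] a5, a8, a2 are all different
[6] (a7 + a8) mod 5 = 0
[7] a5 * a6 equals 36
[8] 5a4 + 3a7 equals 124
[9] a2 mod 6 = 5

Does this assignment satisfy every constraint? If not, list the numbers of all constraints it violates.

[1] a5 = 18, not > 19; antecedent false, conditional vacuously true  yes
[2] a5 = 18 is even  no
[3] a4=20, a1=17, a2=29; 1 of them equals 29  yes
[4] max(20, 8, 2) = 20  yes
[5] values 18, 15, 29 are pairwise distinct  yes
[6] a7 + a8 = 23; 23 mod 5 = 3, not 0  no
[7] a5 * a6 = 18 * 2 = 36  yes
[8] 5a4 + 3a7 = 5(20) + 3(8) = 124  yes
[9] 29 mod 6 = 5  yes

The assignment fails constraints 2, 6.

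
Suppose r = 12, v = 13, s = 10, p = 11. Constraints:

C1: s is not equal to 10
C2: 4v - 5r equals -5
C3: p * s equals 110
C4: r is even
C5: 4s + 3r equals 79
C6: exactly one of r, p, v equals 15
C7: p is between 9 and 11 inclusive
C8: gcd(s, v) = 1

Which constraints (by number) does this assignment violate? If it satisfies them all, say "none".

Violated: 1, 2, 5, 6.

C1: s = 10, but 10 is required to differ — violated.
C2: 4v - 5r = 4(13) - 5(12) = -8, not -5 — violated.
C3: p * s = 11 * 10 = 110 — satisfied.
C4: r = 12 is even — satisfied.
C5: 4s + 3r = 4(10) + 3(12) = 76, not 79 — violated.
C6: r=12, p=11, v=13; 0 of them equal 15, not exactly one — violated.
C7: p = 11 lies in [9, 11] — satisfied.
C8: gcd(10, 13) = 1 — satisfied.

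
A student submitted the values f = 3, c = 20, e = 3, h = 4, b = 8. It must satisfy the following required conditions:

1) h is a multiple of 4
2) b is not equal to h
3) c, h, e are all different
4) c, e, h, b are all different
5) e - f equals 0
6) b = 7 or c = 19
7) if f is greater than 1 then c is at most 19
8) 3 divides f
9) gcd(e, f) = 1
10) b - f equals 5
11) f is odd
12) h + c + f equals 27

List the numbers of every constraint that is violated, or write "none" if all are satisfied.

Constraints 6, 7, 9 do not hold.

1) 4 / 4 = 1, so 4 divides 4  OK
2) b = 8, h = 4; distinct  OK
3) values 20, 4, 3 are pairwise distinct  OK
4) values 20, 3, 4, 8 are pairwise distinct  OK
5) e - f = 3 - 3 = 0  OK
6) b = 8 ≠ 7 and c = 20 ≠ 19; both disjuncts false  FAIL
7) f = 3 > 1, so we need c ≤ 19; but c = 20 > 19  FAIL
8) 3 / 3 = 1, so 3 divides 3  OK
9) gcd(3, 3) = 3, not 1  FAIL
10) b - f = 8 - 3 = 5  OK
11) f = 3 is odd  OK
12) h + c + f = 4 + 20 + 3 = 27  OK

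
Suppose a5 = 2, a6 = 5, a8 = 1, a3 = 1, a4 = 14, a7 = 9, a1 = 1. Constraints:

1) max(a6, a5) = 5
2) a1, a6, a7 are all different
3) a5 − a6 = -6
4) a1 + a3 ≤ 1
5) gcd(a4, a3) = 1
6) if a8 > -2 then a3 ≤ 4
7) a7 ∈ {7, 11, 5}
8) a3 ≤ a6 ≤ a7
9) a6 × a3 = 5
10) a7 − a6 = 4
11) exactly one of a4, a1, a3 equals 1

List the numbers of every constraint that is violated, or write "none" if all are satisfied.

The assignment fails constraints 3, 4, 7, and 11.

1) max(5, 2) = 5 — holds.
2) values 1, 5, 9 are pairwise distinct — holds.
3) a5 − a6 = 2 − 5 = -3, not -6 — fails.
4) a1 + a3 = 1 + 1 = 2; 2 > 1, bound 1 not met — fails.
5) gcd(14, 1) = 1 — holds.
6) a8 = 1 > -2, so we need a3 ≤ 4; a3 = 1 ≤ 4 — holds.
7) a7 = 9 is not in {7, 11, 5} — fails.
8) values 1 ≤ 5 ≤ 9 — holds.
9) a6 × a3 = 5 × 1 = 5 — holds.
10) a7 − a6 = 9 − 5 = 4 — holds.
11) a4=14, a1=1, a3=1; 2 of them equal 1, not exactly one — fails.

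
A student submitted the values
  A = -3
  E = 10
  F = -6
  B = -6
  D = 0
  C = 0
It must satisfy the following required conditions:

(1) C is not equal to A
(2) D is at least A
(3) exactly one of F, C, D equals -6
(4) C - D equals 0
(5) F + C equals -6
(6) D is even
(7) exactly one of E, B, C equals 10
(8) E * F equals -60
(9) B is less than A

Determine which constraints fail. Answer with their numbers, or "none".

None — every constraint holds.

(1) C = 0, A = -3; distinct  ✓
(2) D = 0, A = -3; 0 ≥ -3  ✓
(3) F=-6, C=0, D=0; 1 of them equals -6  ✓
(4) C - D = 0 - 0 = 0  ✓
(5) F + C = -6 + 0 = -6  ✓
(6) D = 0 is even  ✓
(7) E=10, B=-6, C=0; 1 of them equals 10  ✓
(8) E * F = 10 * (-6) = -60  ✓
(9) B = -6, A = -3; -6 < -3  ✓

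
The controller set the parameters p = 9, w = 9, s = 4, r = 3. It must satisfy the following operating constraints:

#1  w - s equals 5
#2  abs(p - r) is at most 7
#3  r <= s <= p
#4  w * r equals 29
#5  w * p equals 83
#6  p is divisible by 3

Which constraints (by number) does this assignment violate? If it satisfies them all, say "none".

#1 w - s = 9 - 4 = 5  ✓
#2 abs(9 - 3) = 6; 6 ≤ 7  ✓
#3 values 3 <= 4 <= 9  ✓
#4 w * r = 9 * 3 = 27, not 29  ✗
#5 w * p = 9 * 9 = 81, not 83  ✗
#6 9 / 3 = 3, so 3 divides 9  ✓

Violated: 4, 5.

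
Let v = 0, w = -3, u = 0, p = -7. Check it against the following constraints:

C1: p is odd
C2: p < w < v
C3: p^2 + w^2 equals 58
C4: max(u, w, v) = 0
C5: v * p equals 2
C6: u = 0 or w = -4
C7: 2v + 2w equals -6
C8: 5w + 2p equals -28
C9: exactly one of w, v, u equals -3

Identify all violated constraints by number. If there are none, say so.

C1: p = -7 is odd  OK
C2: values -7 < -3 < 0  OK
C3: p^2 + w^2 = (-7)^2 + (-3)^2 = 49 + 9 = 58  OK
C4: max(0, -3, 0) = 0  OK
C5: v * p = 0 * (-7) = 0, not 2  FAIL
C6: u = 0 = 0 (first disjunct)  OK
C7: 2v + 2w = 2(0) + 2(-3) = -6  OK
C8: 5w + 2p = 5(-3) + 2(-7) = -29, not -28  FAIL
C9: w=-3, v=0, u=0; 1 of them equals -3  OK

Constraints 5, 8 are violated.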